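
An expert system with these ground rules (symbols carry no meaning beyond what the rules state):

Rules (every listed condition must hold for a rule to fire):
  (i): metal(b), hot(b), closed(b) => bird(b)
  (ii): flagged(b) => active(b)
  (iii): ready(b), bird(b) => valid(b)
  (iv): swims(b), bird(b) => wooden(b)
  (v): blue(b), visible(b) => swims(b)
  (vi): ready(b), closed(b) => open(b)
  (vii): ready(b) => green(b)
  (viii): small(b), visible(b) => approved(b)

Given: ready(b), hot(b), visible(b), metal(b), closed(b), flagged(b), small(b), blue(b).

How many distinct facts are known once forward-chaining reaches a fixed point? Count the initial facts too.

Round 1 — (i), (ii), (v), (vi), (vii), (viii), derive bird(b), active(b), swims(b), open(b), green(b), approved(b).
Round 2 — (iii), (iv), derive valid(b), wooden(b).
Closure: {active(b), approved(b), bird(b), blue(b), closed(b), flagged(b), green(b), hot(b), metal(b), open(b), ready(b), small(b), swims(b), valid(b), visible(b), wooden(b)} — 16 facts.

16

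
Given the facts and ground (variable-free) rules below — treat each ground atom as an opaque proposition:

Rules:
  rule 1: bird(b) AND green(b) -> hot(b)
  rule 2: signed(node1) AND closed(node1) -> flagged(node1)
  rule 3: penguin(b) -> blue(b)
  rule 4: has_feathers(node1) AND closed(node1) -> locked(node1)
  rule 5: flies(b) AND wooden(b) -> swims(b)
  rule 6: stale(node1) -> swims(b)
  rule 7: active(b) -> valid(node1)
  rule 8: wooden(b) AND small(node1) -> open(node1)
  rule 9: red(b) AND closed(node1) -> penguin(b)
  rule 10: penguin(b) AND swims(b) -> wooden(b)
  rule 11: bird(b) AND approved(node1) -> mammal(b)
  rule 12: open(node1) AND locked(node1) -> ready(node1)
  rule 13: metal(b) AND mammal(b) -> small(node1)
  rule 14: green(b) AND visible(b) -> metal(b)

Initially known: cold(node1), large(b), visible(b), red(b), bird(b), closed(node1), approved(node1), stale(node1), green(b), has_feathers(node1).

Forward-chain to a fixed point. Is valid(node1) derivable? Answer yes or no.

no

Round 1: rule 1 [bird(b) AND green(b) -> hot(b)]; rule 4 [has_feathers(node1) AND closed(node1) -> locked(node1)]; rule 6 [stale(node1) -> swims(b)]; rule 9 [red(b) AND closed(node1) -> penguin(b)]; rule 11 [bird(b) AND approved(node1) -> mammal(b)]; rule 14 [green(b) AND visible(b) -> metal(b)]. Adds hot(b), locked(node1), swims(b), penguin(b), mammal(b), metal(b).
Round 2: rule 3 [penguin(b) -> blue(b)]; rule 10 [penguin(b) AND swims(b) -> wooden(b)]; rule 13 [metal(b) AND mammal(b) -> small(node1)]. Adds blue(b), wooden(b), small(node1).
Round 3: rule 8 [wooden(b) AND small(node1) -> open(node1)]. Adds open(node1).
Round 4: rule 12 [open(node1) AND locked(node1) -> ready(node1)]. Adds ready(node1).
Fixed point reached. valid(node1) is concluded only by rule 7; rule 7 needs active(b) (never derived).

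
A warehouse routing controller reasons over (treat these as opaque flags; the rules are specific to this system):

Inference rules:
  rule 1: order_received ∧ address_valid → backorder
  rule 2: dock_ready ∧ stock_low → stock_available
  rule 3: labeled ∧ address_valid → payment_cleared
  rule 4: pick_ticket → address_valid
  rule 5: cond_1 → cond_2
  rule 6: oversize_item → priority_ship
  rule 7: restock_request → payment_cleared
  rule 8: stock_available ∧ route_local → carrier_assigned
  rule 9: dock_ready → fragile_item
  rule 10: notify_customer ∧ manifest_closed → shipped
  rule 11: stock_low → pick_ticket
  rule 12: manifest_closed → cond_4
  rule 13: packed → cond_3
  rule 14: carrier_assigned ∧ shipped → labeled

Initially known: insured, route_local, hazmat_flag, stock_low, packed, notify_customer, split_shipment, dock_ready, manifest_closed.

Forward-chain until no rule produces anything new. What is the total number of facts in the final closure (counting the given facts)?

19

Round 1: rule 2 [dock_ready ∧ stock_low → stock_available]; rule 9 [dock_ready → fragile_item]; rule 10 [notify_customer ∧ manifest_closed → shipped]; rule 11 [stock_low → pick_ticket]; rule 12 [manifest_closed → cond_4]; rule 13 [packed → cond_3]. Adds stock_available, fragile_item, shipped, pick_ticket, cond_4, cond_3.
Round 2: rule 4 [pick_ticket → address_valid]; rule 8 [stock_available ∧ route_local → carrier_assigned]. Adds address_valid, carrier_assigned.
Round 3: rule 14 [carrier_assigned ∧ shipped → labeled]. Adds labeled.
Round 4: rule 3 [labeled ∧ address_valid → payment_cleared]. Adds payment_cleared.
Closure: {address_valid, carrier_assigned, cond_3, cond_4, dock_ready, fragile_item, hazmat_flag, insured, labeled, manifest_closed, notify_customer, packed, payment_cleared, pick_ticket, route_local, shipped, split_shipment, stock_available, stock_low} — 19 facts.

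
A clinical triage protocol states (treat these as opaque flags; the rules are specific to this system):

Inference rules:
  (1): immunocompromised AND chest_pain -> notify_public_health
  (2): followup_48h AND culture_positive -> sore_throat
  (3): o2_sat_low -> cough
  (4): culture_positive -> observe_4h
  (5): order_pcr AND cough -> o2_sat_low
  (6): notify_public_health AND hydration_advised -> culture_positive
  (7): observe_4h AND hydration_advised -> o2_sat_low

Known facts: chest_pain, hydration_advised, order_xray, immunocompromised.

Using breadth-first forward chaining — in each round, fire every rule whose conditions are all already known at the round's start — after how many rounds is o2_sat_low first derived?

4

Round 1: (1) [immunocompromised AND chest_pain -> notify_public_health]. New: notify_public_health.
Round 2: (6) [notify_public_health AND hydration_advised -> culture_positive]. New: culture_positive.
Round 3: (4) [culture_positive -> observe_4h]. New: observe_4h.
Round 4: (7) [observe_4h AND hydration_advised -> o2_sat_low]. New: o2_sat_low.
o2_sat_low first appears in round 4.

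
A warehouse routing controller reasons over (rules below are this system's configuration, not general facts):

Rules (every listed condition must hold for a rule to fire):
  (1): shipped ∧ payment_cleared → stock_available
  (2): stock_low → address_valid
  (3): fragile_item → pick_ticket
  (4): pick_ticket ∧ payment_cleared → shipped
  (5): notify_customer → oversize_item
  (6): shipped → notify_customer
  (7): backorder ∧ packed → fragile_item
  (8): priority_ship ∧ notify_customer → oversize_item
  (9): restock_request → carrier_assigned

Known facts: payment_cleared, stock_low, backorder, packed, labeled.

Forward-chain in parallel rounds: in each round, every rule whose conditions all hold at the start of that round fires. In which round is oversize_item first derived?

5

Round 1 fires (2), (7), giving address_valid, fragile_item.
Round 2 fires (3), giving pick_ticket.
Round 3 fires (4), giving shipped.
Round 4 fires (1), (6), giving stock_available, notify_customer.
Round 5 fires (5), giving oversize_item.
oversize_item first appears in round 5.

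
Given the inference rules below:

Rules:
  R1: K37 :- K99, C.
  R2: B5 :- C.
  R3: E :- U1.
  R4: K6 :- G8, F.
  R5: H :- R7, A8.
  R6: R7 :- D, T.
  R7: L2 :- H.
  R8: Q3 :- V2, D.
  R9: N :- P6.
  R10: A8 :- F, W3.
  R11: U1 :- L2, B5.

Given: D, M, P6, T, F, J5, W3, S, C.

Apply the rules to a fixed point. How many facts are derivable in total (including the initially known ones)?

17

[1] R2 [B5 :- C.]; R6 [R7 :- D, T.]; R9 [N :- P6.]; R10 [A8 :- F, W3.]. ⇒ new: B5, R7, N, A8.
[2] R5 [H :- R7, A8.]. ⇒ new: H.
[3] R7 [L2 :- H.]. ⇒ new: L2.
[4] R11 [U1 :- L2, B5.]. ⇒ new: U1.
[5] R3 [E :- U1.]. ⇒ new: E.
Closure: {A8, B5, C, D, E, F, H, J5, L2, M, N, P6, R7, S, T, U1, W3} — 17 facts.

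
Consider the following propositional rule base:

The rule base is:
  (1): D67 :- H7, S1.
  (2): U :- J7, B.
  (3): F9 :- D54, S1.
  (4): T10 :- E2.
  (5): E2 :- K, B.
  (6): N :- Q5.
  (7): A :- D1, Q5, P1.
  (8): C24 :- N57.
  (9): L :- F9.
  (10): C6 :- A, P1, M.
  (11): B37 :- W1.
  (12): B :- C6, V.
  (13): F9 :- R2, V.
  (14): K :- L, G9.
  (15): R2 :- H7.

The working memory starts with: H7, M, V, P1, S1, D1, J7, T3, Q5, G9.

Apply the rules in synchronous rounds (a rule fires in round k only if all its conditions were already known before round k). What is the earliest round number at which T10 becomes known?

6

Round 1 fires (1), (6), (7), (15), giving D67, N, A, R2.
Round 2 fires (10), (13), giving C6, F9.
Round 3 fires (9), (12), giving L, B.
Round 4 fires (2), (14), giving U, K.
Round 5 fires (5), giving E2.
Round 6 fires (4), giving T10.
T10 first appears in round 6.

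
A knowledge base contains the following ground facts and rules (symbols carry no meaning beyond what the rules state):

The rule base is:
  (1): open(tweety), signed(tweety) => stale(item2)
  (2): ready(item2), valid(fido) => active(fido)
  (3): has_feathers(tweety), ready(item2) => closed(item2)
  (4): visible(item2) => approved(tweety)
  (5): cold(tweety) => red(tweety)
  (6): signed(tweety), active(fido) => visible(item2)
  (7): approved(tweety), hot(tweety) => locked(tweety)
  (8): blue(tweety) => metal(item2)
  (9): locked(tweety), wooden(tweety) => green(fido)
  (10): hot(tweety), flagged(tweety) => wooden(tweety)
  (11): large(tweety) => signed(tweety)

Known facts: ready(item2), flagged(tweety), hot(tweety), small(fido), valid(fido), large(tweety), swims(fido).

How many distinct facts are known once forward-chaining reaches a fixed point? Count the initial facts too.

14

Round 1: (2) [ready(item2), valid(fido) => active(fido)]; (10) [hot(tweety), flagged(tweety) => wooden(tweety)]; (11) [large(tweety) => signed(tweety)]. Adds active(fido), wooden(tweety), signed(tweety).
Round 2: (6) [signed(tweety), active(fido) => visible(item2)]. Adds visible(item2).
Round 3: (4) [visible(item2) => approved(tweety)]. Adds approved(tweety).
Round 4: (7) [approved(tweety), hot(tweety) => locked(tweety)]. Adds locked(tweety).
Round 5: (9) [locked(tweety), wooden(tweety) => green(fido)]. Adds green(fido).
Closure: {active(fido), approved(tweety), flagged(tweety), green(fido), hot(tweety), large(tweety), locked(tweety), ready(item2), signed(tweety), small(fido), swims(fido), valid(fido), visible(item2), wooden(tweety)} — 14 facts.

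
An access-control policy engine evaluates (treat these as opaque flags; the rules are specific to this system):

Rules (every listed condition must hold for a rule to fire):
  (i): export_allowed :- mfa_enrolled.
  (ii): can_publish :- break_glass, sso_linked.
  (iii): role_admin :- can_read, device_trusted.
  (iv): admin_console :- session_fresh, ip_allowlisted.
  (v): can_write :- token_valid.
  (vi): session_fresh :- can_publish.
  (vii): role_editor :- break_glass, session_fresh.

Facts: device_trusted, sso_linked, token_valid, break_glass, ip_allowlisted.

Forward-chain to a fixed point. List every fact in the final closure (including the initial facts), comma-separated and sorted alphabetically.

admin_console, break_glass, can_publish, can_write, device_trusted, ip_allowlisted, role_editor, session_fresh, sso_linked, token_valid

Round 1: (ii) [can_publish :- break_glass, sso_linked.]; (v) [can_write :- token_valid.]. New: can_publish, can_write.
Round 2: (vi) [session_fresh :- can_publish.]. New: session_fresh.
Round 3: (iv) [admin_console :- session_fresh, ip_allowlisted.]; (vii) [role_editor :- break_glass, session_fresh.]. New: admin_console, role_editor.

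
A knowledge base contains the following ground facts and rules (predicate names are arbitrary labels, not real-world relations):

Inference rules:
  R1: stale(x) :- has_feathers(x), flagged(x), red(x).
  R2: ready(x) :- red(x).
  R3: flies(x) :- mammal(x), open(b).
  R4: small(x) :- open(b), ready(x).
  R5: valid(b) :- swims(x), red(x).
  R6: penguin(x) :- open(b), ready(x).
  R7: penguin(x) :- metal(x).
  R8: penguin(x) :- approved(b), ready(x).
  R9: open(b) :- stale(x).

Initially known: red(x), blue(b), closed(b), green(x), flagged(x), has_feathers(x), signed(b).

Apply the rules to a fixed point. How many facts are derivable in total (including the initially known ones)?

Round 1: R1 [stale(x) :- has_feathers(x), flagged(x), red(x).]; R2 [ready(x) :- red(x).]. Adds stale(x), ready(x).
Round 2: R9 [open(b) :- stale(x).]. Adds open(b).
Round 3: R4 [small(x) :- open(b), ready(x).]; R6 [penguin(x) :- open(b), ready(x).]. Adds small(x), penguin(x).
Closure: {blue(b), closed(b), flagged(x), green(x), has_feathers(x), open(b), penguin(x), ready(x), red(x), signed(b), small(x), stale(x)} — 12 facts.

12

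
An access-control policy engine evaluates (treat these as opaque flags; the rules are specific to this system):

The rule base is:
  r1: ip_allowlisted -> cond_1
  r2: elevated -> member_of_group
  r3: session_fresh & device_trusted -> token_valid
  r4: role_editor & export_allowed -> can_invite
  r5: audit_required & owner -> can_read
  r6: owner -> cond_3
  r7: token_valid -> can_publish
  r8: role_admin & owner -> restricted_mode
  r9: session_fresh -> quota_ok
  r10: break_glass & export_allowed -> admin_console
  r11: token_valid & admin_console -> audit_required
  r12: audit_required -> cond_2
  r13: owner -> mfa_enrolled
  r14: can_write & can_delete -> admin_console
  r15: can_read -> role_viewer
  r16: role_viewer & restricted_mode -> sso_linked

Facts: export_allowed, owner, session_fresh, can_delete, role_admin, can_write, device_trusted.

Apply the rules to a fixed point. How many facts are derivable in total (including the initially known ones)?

19

Round 1: r3 [session_fresh & device_trusted -> token_valid]; r6 [owner -> cond_3]; r8 [role_admin & owner -> restricted_mode]; r9 [session_fresh -> quota_ok]; r13 [owner -> mfa_enrolled]; r14 [can_write & can_delete -> admin_console]. Adds token_valid, cond_3, restricted_mode, quota_ok, mfa_enrolled, admin_console.
Round 2: r7 [token_valid -> can_publish]; r11 [token_valid & admin_console -> audit_required]. Adds can_publish, audit_required.
Round 3: r5 [audit_required & owner -> can_read]; r12 [audit_required -> cond_2]. Adds can_read, cond_2.
Round 4: r15 [can_read -> role_viewer]. Adds role_viewer.
Round 5: r16 [role_viewer & restricted_mode -> sso_linked]. Adds sso_linked.
Closure: {admin_console, audit_required, can_delete, can_publish, can_read, can_write, cond_2, cond_3, device_trusted, export_allowed, mfa_enrolled, owner, quota_ok, restricted_mode, role_admin, role_viewer, session_fresh, sso_linked, token_valid} — 19 facts.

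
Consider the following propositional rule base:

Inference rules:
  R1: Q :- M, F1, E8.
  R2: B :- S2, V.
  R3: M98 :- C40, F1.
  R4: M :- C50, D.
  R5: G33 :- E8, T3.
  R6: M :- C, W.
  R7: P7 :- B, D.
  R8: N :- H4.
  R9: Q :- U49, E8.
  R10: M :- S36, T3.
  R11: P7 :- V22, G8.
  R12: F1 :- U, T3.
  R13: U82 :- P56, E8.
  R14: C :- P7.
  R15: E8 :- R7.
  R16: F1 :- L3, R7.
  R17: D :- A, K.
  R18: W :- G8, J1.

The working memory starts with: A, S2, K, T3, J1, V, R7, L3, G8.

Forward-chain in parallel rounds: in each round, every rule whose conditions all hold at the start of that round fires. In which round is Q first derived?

5

[1] R2 [B :- S2, V.]; R15 [E8 :- R7.]; R16 [F1 :- L3, R7.]; R17 [D :- A, K.]; R18 [W :- G8, J1.]. ⇒ new: B, E8, F1, D, W.
[2] R5 [G33 :- E8, T3.]; R7 [P7 :- B, D.]. ⇒ new: G33, P7.
[3] R14 [C :- P7.]. ⇒ new: C.
[4] R6 [M :- C, W.]. ⇒ new: M.
[5] R1 [Q :- M, F1, E8.]. ⇒ new: Q.
Q first appears in round 5.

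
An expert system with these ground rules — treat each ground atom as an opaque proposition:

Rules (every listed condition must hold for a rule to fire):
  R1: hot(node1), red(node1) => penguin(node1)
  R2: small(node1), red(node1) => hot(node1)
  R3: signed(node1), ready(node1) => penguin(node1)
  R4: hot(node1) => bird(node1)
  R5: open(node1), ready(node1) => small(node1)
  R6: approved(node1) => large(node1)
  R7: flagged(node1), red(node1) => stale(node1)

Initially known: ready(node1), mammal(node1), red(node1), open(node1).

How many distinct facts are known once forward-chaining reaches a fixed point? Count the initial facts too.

8

Round 1: R5 [open(node1), ready(node1) => small(node1)]. Adds small(node1).
Round 2: R2 [small(node1), red(node1) => hot(node1)]. Adds hot(node1).
Round 3: R1 [hot(node1), red(node1) => penguin(node1)]; R4 [hot(node1) => bird(node1)]. Adds penguin(node1), bird(node1).
Closure: {bird(node1), hot(node1), mammal(node1), open(node1), penguin(node1), ready(node1), red(node1), small(node1)} — 8 facts.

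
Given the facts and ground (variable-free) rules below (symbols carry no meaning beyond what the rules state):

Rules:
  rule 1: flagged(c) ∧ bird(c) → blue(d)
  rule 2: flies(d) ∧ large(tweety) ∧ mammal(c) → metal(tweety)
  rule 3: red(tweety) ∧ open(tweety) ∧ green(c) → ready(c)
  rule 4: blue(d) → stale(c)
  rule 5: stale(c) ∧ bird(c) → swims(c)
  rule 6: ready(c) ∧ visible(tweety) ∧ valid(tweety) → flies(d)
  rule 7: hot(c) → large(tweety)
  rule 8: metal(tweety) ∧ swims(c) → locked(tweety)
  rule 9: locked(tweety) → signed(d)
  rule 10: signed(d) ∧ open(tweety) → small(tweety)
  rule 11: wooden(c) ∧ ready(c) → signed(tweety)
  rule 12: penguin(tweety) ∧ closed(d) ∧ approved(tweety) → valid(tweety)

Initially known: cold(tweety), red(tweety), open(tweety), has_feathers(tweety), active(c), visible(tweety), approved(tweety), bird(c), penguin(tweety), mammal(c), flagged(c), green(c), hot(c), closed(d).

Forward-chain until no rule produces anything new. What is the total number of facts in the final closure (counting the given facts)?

25

Round 1 — rule 1, rule 3, rule 7, rule 12, derive blue(d), ready(c), large(tweety), valid(tweety).
Round 2 — rule 4, rule 6, derive stale(c), flies(d).
Round 3 — rule 2, rule 5, derive metal(tweety), swims(c).
Round 4 — rule 8, derive locked(tweety).
Round 5 — rule 9, derive signed(d).
Round 6 — rule 10, derive small(tweety).
Closure: {active(c), approved(tweety), bird(c), blue(d), closed(d), cold(tweety), flagged(c), flies(d), green(c), has_feathers(tweety), hot(c), large(tweety), locked(tweety), mammal(c), metal(tweety), open(tweety), penguin(tweety), ready(c), red(tweety), signed(d), small(tweety), stale(c), swims(c), valid(tweety), visible(tweety)} — 25 facts.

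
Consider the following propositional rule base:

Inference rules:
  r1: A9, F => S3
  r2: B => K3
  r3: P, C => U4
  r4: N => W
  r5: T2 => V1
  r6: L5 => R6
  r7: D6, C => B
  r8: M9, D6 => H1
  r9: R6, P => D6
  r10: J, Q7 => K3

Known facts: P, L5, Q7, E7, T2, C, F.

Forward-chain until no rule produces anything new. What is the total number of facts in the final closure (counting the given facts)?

13

Round 1: r3 [P, C => U4]; r5 [T2 => V1]; r6 [L5 => R6]. Adds U4, V1, R6.
Round 2: r9 [R6, P => D6]. Adds D6.
Round 3: r7 [D6, C => B]. Adds B.
Round 4: r2 [B => K3]. Adds K3.
Closure: {B, C, D6, E7, F, K3, L5, P, Q7, R6, T2, U4, V1} — 13 facts.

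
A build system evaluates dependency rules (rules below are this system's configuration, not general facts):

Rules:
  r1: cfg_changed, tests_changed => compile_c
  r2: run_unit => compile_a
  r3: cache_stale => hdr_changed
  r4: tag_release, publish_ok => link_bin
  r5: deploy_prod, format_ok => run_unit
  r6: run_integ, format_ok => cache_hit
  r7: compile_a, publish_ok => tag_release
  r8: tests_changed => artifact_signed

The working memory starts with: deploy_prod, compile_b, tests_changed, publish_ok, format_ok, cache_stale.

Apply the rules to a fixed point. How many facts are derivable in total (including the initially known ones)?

Round 1 — r3, r5, r8, derive hdr_changed, run_unit, artifact_signed.
Round 2 — r2, derive compile_a.
Round 3 — r7, derive tag_release.
Round 4 — r4, derive link_bin.
Closure: {artifact_signed, cache_stale, compile_a, compile_b, deploy_prod, format_ok, hdr_changed, link_bin, publish_ok, run_unit, tag_release, tests_changed} — 12 facts.

12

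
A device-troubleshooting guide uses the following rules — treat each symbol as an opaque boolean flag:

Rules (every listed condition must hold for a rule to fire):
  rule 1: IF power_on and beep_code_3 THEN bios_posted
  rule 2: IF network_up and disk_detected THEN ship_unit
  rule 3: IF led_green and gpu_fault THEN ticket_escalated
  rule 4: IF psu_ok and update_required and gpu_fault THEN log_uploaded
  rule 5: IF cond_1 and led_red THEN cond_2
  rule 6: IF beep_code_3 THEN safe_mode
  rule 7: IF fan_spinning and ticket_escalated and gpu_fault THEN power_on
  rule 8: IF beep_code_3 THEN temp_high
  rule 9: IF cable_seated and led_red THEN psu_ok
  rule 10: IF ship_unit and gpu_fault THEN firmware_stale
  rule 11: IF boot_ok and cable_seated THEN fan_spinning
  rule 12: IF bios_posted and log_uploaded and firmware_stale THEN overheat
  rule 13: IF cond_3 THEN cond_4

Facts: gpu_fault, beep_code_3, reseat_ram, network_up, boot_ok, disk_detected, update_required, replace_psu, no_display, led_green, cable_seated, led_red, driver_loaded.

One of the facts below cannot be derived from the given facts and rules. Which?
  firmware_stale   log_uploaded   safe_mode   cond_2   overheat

cond_2

[1] rule 2 [IF network_up and disk_detected THEN ship_unit]; rule 3 [IF led_green and gpu_fault THEN ticket_escalated]; rule 6 [IF beep_code_3 THEN safe_mode]; rule 8 [IF beep_code_3 THEN temp_high]; rule 9 [IF cable_seated and led_red THEN psu_ok]; rule 11 [IF boot_ok and cable_seated THEN fan_spinning]. ⇒ new: ship_unit, ticket_escalated, safe_mode, temp_high, psu_ok, fan_spinning.
[2] rule 4 [IF psu_ok and update_required and gpu_fault THEN log_uploaded]; rule 7 [IF fan_spinning and ticket_escalated and gpu_fault THEN power_on]; rule 10 [IF ship_unit and gpu_fault THEN firmware_stale]. ⇒ new: log_uploaded, power_on, firmware_stale.
[3] rule 1 [IF power_on and beep_code_3 THEN bios_posted]. ⇒ new: bios_posted.
[4] rule 12 [IF bios_posted and log_uploaded and firmware_stale THEN overheat]. ⇒ new: overheat.
Derived: overheat (round 4), safe_mode (round 1), log_uploaded (round 2), firmware_stale (round 2). cond_2 never appears in any round.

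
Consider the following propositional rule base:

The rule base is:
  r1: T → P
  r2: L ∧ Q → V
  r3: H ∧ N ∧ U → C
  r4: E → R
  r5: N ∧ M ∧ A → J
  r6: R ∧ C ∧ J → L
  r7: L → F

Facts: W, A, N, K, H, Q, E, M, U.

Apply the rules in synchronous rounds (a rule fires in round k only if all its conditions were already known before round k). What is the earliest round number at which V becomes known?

3

Round 1 fires r3, r4, r5, giving C, R, J.
Round 2 fires r6, giving L.
Round 3 fires r2, r7, giving V, F.
V first appears in round 3.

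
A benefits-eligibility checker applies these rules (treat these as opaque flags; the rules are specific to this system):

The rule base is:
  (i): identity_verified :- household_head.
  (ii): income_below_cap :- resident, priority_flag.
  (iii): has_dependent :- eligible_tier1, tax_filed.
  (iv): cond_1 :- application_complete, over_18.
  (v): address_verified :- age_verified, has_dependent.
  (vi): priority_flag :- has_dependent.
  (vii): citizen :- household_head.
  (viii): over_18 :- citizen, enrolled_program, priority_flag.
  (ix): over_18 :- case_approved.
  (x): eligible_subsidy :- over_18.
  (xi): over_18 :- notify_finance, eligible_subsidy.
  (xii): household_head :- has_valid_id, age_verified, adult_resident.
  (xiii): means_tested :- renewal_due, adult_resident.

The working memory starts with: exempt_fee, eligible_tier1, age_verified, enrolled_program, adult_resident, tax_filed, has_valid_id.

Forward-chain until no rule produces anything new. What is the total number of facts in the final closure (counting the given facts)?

Round 1 — (iii), (xii), derive has_dependent, household_head.
Round 2 — (i), (v), (vi), (vii), derive identity_verified, address_verified, priority_flag, citizen.
Round 3 — (viii), derive over_18.
Round 4 — (x), derive eligible_subsidy.
Closure: {address_verified, adult_resident, age_verified, citizen, eligible_subsidy, eligible_tier1, enrolled_program, exempt_fee, has_dependent, has_valid_id, household_head, identity_verified, over_18, priority_flag, tax_filed} — 15 facts.

15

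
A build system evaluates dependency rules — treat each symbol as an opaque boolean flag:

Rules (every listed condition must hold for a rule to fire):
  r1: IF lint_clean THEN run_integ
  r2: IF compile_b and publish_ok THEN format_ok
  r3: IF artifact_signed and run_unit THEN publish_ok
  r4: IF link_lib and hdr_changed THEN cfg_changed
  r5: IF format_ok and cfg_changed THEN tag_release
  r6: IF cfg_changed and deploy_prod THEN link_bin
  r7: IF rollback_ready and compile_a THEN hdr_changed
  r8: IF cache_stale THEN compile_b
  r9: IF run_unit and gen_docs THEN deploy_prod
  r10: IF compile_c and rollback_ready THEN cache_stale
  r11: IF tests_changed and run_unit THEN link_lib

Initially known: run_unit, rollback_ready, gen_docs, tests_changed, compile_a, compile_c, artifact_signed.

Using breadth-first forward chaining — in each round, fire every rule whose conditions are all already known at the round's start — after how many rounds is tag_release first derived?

Round 1: r3 [IF artifact_signed and run_unit THEN publish_ok]; r7 [IF rollback_ready and compile_a THEN hdr_changed]; r9 [IF run_unit and gen_docs THEN deploy_prod]; r10 [IF compile_c and rollback_ready THEN cache_stale]; r11 [IF tests_changed and run_unit THEN link_lib]. Adds publish_ok, hdr_changed, deploy_prod, cache_stale, link_lib.
Round 2: r4 [IF link_lib and hdr_changed THEN cfg_changed]; r8 [IF cache_stale THEN compile_b]. Adds cfg_changed, compile_b.
Round 3: r2 [IF compile_b and publish_ok THEN format_ok]; r6 [IF cfg_changed and deploy_prod THEN link_bin]. Adds format_ok, link_bin.
Round 4: r5 [IF format_ok and cfg_changed THEN tag_release]. Adds tag_release.
tag_release first appears in round 4.

4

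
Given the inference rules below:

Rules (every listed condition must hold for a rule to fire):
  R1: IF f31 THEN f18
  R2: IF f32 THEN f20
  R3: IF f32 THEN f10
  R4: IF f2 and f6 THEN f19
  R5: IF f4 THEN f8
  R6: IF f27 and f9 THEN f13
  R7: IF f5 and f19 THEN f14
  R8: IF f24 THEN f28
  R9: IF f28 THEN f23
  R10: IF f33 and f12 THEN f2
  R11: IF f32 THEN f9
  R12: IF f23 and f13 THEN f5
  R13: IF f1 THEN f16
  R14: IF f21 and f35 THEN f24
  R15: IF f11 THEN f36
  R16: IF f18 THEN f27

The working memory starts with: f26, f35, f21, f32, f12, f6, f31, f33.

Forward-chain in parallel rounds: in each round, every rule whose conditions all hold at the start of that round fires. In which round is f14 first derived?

Round 1 — R1, R2, R3, R10, R11, R14, derive f18, f20, f10, f2, f9, f24.
Round 2 — R4, R8, R16, derive f19, f28, f27.
Round 3 — R6, R9, derive f13, f23.
Round 4 — R12, derive f5.
Round 5 — R7, derive f14.
f14 first appears in round 5.

5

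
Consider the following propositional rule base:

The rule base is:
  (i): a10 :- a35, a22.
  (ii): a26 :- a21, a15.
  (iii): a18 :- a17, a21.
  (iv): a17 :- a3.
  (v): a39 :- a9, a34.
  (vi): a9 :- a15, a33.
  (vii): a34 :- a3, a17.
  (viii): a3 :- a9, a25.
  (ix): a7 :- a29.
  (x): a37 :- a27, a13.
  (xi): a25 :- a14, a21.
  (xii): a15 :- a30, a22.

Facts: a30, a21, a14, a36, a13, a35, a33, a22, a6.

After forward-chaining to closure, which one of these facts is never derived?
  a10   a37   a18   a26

Round 1 — (i), (xi), (xii), derive a10, a25, a15.
Round 2 — (ii), (vi), derive a26, a9.
Round 3 — (viii), derive a3.
Round 4 — (iv), derive a17.
Round 5 — (iii), (vii), derive a18, a34.
Round 6 — (v), derive a39.
Derived: a26 (round 2), a10 (round 1), a18 (round 5). a37 never appears in any round.

a37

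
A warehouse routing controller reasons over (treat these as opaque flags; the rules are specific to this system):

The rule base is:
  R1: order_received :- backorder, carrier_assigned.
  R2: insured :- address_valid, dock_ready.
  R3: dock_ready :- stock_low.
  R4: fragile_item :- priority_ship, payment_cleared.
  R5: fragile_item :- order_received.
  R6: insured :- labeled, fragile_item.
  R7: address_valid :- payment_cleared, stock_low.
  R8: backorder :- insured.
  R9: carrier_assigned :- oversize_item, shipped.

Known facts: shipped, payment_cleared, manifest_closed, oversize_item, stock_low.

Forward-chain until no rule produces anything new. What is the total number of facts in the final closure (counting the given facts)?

12

Round 1 fires R3, R7, R9, giving dock_ready, address_valid, carrier_assigned.
Round 2 fires R2, giving insured.
Round 3 fires R8, giving backorder.
Round 4 fires R1, giving order_received.
Round 5 fires R5, giving fragile_item.
Closure: {address_valid, backorder, carrier_assigned, dock_ready, fragile_item, insured, manifest_closed, order_received, oversize_item, payment_cleared, shipped, stock_low} — 12 facts.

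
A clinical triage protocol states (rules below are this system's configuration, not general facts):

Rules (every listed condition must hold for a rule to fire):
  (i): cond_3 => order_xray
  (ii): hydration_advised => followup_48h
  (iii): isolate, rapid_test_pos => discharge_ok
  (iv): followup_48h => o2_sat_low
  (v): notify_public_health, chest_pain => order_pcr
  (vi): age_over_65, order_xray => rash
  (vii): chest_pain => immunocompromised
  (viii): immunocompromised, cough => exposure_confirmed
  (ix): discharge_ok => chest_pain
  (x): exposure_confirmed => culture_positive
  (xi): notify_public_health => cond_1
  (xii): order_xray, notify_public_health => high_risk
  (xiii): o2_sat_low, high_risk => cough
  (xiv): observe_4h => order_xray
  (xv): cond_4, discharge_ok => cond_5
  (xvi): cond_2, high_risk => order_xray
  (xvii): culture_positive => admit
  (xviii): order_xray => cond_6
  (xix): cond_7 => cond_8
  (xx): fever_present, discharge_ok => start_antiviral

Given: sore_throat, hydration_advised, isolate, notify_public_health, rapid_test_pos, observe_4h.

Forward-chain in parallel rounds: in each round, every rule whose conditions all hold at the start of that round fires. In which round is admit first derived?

6

[1] (ii) [hydration_advised => followup_48h]; (iii) [isolate, rapid_test_pos => discharge_ok]; (xi) [notify_public_health => cond_1]; (xiv) [observe_4h => order_xray]. ⇒ new: followup_48h, discharge_ok, cond_1, order_xray.
[2] (iv) [followup_48h => o2_sat_low]; (ix) [discharge_ok => chest_pain]; (xii) [order_xray, notify_public_health => high_risk]; (xviii) [order_xray => cond_6]. ⇒ new: o2_sat_low, chest_pain, high_risk, cond_6.
[3] (v) [notify_public_health, chest_pain => order_pcr]; (vii) [chest_pain => immunocompromised]; (xiii) [o2_sat_low, high_risk => cough]. ⇒ new: order_pcr, immunocompromised, cough.
[4] (viii) [immunocompromised, cough => exposure_confirmed]. ⇒ new: exposure_confirmed.
[5] (x) [exposure_confirmed => culture_positive]. ⇒ new: culture_positive.
[6] (xvii) [culture_positive => admit]. ⇒ new: admit.
admit first appears in round 6.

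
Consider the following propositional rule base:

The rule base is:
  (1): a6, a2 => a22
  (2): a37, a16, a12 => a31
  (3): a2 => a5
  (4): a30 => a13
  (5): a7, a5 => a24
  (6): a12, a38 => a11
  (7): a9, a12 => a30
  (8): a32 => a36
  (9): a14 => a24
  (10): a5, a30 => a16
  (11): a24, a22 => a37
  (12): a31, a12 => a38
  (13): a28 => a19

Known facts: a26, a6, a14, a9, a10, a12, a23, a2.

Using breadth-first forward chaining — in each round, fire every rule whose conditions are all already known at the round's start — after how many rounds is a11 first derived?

5

Round 1 — (1), (3), (7), (9), derive a22, a5, a30, a24.
Round 2 — (4), (10), (11), derive a13, a16, a37.
Round 3 — (2), derive a31.
Round 4 — (12), derive a38.
Round 5 — (6), derive a11.
a11 first appears in round 5.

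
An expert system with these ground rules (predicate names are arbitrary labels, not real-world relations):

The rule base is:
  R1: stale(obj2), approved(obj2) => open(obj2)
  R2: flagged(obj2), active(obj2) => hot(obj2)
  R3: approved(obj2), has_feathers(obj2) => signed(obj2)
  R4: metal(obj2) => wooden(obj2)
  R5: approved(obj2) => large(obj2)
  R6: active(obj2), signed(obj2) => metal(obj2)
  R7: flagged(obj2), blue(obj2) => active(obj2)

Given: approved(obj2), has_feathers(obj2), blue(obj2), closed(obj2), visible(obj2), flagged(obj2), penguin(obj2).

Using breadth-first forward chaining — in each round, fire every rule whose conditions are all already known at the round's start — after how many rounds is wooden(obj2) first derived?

3

[1] R3 [approved(obj2), has_feathers(obj2) => signed(obj2)]; R5 [approved(obj2) => large(obj2)]; R7 [flagged(obj2), blue(obj2) => active(obj2)]. ⇒ new: signed(obj2), large(obj2), active(obj2).
[2] R2 [flagged(obj2), active(obj2) => hot(obj2)]; R6 [active(obj2), signed(obj2) => metal(obj2)]. ⇒ new: hot(obj2), metal(obj2).
[3] R4 [metal(obj2) => wooden(obj2)]. ⇒ new: wooden(obj2).
wooden(obj2) first appears in round 3.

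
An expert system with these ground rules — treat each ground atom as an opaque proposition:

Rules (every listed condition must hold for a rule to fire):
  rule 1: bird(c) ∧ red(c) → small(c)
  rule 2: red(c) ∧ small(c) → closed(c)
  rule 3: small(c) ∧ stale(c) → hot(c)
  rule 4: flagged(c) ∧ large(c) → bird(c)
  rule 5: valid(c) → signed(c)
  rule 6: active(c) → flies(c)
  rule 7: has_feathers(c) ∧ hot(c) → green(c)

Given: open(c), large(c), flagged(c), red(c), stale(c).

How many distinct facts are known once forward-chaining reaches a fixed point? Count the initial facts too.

9

Round 1 — rule 4, derive bird(c).
Round 2 — rule 1, derive small(c).
Round 3 — rule 2, rule 3, derive closed(c), hot(c).
Closure: {bird(c), closed(c), flagged(c), hot(c), large(c), open(c), red(c), small(c), stale(c)} — 9 facts.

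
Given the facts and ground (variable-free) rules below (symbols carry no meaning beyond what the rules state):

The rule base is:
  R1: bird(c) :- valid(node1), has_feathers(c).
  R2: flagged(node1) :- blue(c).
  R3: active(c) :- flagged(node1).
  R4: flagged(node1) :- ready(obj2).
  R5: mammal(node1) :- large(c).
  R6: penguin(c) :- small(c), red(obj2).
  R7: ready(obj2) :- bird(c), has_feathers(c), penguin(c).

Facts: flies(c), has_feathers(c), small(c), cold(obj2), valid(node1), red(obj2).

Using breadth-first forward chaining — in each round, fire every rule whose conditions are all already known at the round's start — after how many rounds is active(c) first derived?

4

[1] R1 [bird(c) :- valid(node1), has_feathers(c).]; R6 [penguin(c) :- small(c), red(obj2).]. ⇒ new: bird(c), penguin(c).
[2] R7 [ready(obj2) :- bird(c), has_feathers(c), penguin(c).]. ⇒ new: ready(obj2).
[3] R4 [flagged(node1) :- ready(obj2).]. ⇒ new: flagged(node1).
[4] R3 [active(c) :- flagged(node1).]. ⇒ new: active(c).
active(c) first appears in round 4.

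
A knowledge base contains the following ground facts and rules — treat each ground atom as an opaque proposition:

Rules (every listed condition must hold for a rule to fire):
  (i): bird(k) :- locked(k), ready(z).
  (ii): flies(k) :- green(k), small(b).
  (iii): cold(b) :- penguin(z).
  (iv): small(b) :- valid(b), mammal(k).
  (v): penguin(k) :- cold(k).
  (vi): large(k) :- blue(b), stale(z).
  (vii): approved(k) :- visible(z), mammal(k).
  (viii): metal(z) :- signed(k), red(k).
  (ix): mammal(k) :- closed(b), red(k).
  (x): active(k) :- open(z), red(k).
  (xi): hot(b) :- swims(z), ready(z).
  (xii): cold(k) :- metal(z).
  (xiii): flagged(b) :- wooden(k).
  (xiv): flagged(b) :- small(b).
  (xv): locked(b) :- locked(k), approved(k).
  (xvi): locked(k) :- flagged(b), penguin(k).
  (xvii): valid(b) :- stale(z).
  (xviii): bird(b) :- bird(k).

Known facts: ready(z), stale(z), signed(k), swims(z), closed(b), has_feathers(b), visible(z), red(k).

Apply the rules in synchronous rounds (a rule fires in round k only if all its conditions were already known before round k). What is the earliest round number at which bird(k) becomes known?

Round 1 — (viii), (ix), (xi), (xvii), derive metal(z), mammal(k), hot(b), valid(b).
Round 2 — (iv), (vii), (xii), derive small(b), approved(k), cold(k).
Round 3 — (v), (xiv), derive penguin(k), flagged(b).
Round 4 — (xvi), derive locked(k).
Round 5 — (i), (xv), derive bird(k), locked(b).
bird(k) first appears in round 5.

5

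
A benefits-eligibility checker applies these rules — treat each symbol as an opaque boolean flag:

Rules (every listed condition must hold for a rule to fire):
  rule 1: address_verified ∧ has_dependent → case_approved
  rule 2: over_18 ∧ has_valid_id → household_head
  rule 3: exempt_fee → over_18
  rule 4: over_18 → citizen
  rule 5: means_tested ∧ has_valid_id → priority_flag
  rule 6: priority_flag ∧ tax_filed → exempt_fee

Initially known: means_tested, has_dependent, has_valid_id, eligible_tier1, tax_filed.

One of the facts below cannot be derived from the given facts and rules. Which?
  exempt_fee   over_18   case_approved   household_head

[1] rule 5 [means_tested ∧ has_valid_id → priority_flag]. ⇒ new: priority_flag.
[2] rule 6 [priority_flag ∧ tax_filed → exempt_fee]. ⇒ new: exempt_fee.
[3] rule 3 [exempt_fee → over_18]. ⇒ new: over_18.
[4] rule 2 [over_18 ∧ has_valid_id → household_head]; rule 4 [over_18 → citizen]. ⇒ new: household_head, citizen.
Derived: household_head (round 4), exempt_fee (round 2), over_18 (round 3). case_approved never appears in any round.

case_approved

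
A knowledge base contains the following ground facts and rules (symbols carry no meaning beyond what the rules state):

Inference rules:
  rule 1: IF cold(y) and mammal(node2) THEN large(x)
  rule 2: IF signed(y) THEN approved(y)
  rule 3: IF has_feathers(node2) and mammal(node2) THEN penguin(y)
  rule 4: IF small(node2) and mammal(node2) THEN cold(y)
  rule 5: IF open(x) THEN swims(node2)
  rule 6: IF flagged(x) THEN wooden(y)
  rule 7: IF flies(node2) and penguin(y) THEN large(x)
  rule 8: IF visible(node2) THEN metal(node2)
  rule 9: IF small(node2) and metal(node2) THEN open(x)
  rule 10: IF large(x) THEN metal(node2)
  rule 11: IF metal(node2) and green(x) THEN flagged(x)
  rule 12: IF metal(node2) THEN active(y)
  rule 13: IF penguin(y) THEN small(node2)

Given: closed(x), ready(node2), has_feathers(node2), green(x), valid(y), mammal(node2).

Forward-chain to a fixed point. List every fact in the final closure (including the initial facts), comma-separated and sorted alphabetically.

active(y), closed(x), cold(y), flagged(x), green(x), has_feathers(node2), large(x), mammal(node2), metal(node2), open(x), penguin(y), ready(node2), small(node2), swims(node2), valid(y), wooden(y)

Round 1 fires rule 3, giving penguin(y).
Round 2 fires rule 13, giving small(node2).
Round 3 fires rule 4, giving cold(y).
Round 4 fires rule 1, giving large(x).
Round 5 fires rule 10, giving metal(node2).
Round 6 fires rule 9, rule 11, rule 12, giving open(x), flagged(x), active(y).
Round 7 fires rule 5, rule 6, giving swims(node2), wooden(y).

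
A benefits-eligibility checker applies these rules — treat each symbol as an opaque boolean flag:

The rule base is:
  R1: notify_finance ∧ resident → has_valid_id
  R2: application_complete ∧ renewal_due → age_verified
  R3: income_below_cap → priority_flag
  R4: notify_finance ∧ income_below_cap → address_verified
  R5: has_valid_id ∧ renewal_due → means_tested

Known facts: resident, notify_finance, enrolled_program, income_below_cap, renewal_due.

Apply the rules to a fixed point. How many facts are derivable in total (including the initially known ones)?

9

Round 1: R1 [notify_finance ∧ resident → has_valid_id]; R3 [income_below_cap → priority_flag]; R4 [notify_finance ∧ income_below_cap → address_verified]. Adds has_valid_id, priority_flag, address_verified.
Round 2: R5 [has_valid_id ∧ renewal_due → means_tested]. Adds means_tested.
Closure: {address_verified, enrolled_program, has_valid_id, income_below_cap, means_tested, notify_finance, priority_flag, renewal_due, resident} — 9 facts.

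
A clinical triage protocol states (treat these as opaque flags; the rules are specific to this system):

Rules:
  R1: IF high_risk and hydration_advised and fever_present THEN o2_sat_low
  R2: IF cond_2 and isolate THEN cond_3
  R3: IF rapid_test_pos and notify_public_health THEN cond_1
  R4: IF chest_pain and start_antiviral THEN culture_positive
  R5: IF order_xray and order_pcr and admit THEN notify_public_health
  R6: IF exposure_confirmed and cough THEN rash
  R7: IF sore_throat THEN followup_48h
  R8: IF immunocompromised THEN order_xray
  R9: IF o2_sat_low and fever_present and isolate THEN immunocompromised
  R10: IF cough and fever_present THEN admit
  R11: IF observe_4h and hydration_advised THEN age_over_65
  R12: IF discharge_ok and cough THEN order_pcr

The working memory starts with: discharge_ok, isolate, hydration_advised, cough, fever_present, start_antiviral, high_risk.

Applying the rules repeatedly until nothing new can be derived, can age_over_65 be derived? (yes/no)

Round 1 — R1, R10, R12, derive o2_sat_low, admit, order_pcr.
Round 2 — R9, derive immunocompromised.
Round 3 — R8, derive order_xray.
Round 4 — R5, derive notify_public_health.
Fixed point reached. age_over_65 is concluded only by R11; R11 needs observe_4h (never derived).

no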